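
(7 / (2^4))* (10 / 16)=35/128 = 0.27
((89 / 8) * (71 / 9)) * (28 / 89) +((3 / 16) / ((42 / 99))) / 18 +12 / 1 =159811/4032 = 39.64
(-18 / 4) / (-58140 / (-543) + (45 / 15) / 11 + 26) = -17919/530978 = -0.03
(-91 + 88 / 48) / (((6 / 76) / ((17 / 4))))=-172805/36 = -4800.14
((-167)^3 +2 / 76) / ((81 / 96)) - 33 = -943918139/171 = -5519989.12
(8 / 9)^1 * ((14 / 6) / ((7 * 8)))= 1/27 = 0.04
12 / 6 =2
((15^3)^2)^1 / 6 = 3796875/2 = 1898437.50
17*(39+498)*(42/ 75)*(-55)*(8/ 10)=-5623464/25 = -224938.56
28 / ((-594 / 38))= -532/297 = -1.79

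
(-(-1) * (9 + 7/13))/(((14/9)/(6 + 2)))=4464/91 = 49.05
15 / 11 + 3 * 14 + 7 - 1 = 543/11 = 49.36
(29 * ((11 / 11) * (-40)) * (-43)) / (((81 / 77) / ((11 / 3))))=42248360/243 = 173861.56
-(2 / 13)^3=-8/2197 = 0.00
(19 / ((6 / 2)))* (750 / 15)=950/3 = 316.67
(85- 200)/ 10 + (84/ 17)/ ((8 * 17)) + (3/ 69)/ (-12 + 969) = -72922154/6361179 = -11.46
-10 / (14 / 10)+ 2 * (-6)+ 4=-106/7 = -15.14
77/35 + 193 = 976/5 = 195.20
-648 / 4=-162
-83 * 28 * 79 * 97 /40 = -4452203/10 = -445220.30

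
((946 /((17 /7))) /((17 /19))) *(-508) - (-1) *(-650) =-64103394/289 = -221811.05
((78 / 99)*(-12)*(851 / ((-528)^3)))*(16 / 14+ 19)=519961/472260096 = 0.00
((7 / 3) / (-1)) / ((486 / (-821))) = 5747/1458 = 3.94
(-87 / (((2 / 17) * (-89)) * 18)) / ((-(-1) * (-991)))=-493/1058388 = 0.00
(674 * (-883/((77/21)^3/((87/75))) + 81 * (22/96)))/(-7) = 56786859/266200 = 213.32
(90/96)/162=5/864 = 0.01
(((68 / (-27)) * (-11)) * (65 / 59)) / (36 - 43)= -48620/11151 = -4.36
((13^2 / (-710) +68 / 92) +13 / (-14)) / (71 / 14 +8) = -0.03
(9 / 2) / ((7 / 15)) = 135/14 = 9.64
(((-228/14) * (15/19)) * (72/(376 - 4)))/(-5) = 0.50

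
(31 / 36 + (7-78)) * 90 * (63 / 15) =-53025/2 = -26512.50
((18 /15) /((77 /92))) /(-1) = -552/385 = -1.43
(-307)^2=94249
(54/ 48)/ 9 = 1/8 = 0.12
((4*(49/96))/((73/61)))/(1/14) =20923/876 = 23.88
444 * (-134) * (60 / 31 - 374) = 686226864/31 = 22136350.45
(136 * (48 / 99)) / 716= 544/5907 = 0.09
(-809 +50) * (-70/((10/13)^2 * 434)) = 128271/620 = 206.89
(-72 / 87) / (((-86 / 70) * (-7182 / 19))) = -20/11223 = 0.00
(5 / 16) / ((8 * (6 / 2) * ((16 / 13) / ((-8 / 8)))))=-65/6144 = -0.01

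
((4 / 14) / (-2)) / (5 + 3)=-1/56 = -0.02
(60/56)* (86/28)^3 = 1192605/38416 = 31.04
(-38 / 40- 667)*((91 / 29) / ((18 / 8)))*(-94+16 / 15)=564880862/6525 = 86571.78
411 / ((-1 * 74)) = -411/74 = -5.55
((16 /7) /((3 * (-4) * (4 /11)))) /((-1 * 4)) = 11/84 = 0.13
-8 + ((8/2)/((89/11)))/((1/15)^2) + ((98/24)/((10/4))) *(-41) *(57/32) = -457059/28480 = -16.05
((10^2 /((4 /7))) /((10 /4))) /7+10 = 20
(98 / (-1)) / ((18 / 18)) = -98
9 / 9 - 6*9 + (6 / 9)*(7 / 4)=-311/6 = -51.83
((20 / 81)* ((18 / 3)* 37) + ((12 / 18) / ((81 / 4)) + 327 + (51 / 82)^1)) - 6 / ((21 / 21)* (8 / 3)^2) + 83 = 148130183/318816 = 464.63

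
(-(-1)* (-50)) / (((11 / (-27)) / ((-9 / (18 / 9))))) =-6075/11 = -552.27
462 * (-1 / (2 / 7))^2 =11319/2 = 5659.50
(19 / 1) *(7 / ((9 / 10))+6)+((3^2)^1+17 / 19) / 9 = 262.88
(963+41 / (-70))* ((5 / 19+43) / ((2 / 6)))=83065977/665 = 124911.24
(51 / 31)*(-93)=-153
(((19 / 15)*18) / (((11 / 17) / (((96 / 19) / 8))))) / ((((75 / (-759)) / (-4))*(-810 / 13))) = -81328/5625 = -14.46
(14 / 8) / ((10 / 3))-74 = -2939/40 = -73.48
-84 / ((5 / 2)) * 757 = -25435.20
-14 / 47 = -0.30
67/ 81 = 0.83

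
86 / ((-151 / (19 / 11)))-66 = -111260/1661 = -66.98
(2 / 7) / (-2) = -1/7 = -0.14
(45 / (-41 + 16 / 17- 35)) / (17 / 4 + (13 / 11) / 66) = -25245/179713 = -0.14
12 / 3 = 4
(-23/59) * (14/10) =-161/295 = -0.55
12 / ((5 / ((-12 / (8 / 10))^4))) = 121500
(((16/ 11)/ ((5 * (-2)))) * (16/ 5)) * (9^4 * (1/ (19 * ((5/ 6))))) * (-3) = 15116544/26125 = 578.62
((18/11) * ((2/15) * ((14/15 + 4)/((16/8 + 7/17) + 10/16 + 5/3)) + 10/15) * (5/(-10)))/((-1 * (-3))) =-116078/527725 = -0.22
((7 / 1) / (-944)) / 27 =-7/25488 = 0.00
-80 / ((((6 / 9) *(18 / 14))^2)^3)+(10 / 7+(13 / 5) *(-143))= -58388683/102060 = -572.10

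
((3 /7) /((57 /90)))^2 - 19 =-327991/17689 = -18.54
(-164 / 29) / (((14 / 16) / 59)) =-77408/203 = -381.32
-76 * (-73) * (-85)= -471580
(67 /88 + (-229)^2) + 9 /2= 4615271/88 = 52446.26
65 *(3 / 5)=39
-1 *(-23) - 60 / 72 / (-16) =23.05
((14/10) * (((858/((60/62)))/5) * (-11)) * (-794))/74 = 135512377/4625 = 29299.97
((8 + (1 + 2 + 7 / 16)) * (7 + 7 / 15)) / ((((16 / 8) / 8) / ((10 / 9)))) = 3416/9 = 379.56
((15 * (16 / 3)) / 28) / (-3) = -20/21 = -0.95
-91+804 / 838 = -37727/419 = -90.04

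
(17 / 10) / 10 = 17/100 = 0.17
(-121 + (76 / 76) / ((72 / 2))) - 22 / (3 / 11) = -7259/36 = -201.64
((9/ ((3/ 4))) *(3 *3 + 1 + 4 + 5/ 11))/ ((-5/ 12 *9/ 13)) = -33072/55 = -601.31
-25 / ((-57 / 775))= 19375/57 = 339.91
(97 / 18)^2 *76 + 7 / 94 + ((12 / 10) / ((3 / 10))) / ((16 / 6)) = 8408231/3807 = 2208.62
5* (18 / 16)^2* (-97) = -39285/64 = -613.83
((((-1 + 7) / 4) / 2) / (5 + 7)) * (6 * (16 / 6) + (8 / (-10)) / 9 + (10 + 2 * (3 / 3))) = 157/90 = 1.74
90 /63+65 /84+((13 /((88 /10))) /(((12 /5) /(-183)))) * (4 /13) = -14995/462 = -32.46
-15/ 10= -3/2 = -1.50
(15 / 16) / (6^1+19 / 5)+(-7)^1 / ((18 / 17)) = -45973/7056 = -6.52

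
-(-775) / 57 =775/57 = 13.60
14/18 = 7/9 = 0.78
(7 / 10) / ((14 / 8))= 2/5 = 0.40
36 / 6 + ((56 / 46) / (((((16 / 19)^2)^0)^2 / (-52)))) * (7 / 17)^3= 178586/112999 = 1.58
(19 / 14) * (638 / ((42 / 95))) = 575795/294 = 1958.49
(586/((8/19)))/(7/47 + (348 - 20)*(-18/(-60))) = 1308245/92636 = 14.12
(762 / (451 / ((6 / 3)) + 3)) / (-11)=-1524/5027 = -0.30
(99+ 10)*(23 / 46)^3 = 13.62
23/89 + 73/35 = 7302/3115 = 2.34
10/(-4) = -5/2 = -2.50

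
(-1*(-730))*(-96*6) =-420480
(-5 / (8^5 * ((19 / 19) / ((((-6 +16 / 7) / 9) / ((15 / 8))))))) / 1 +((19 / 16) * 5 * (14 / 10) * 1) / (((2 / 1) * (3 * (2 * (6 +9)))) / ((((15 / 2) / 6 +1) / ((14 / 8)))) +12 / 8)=6438751/109541376 = 0.06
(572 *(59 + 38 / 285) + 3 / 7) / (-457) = -3551593/47985 = -74.01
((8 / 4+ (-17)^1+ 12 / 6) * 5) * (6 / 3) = -130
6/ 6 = 1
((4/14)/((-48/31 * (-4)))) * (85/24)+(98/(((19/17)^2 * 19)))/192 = 20452513/110621952 = 0.18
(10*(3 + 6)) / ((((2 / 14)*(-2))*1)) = -315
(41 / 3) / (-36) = -41/108 = -0.38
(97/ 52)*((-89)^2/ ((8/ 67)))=51478579/416 = 123746.58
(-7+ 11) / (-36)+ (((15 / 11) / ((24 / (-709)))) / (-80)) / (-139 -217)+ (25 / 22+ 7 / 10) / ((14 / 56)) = 163147103/22556160 = 7.23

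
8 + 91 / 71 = 659/71 = 9.28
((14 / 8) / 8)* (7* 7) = 10.72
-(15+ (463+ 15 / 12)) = -1917/4 = -479.25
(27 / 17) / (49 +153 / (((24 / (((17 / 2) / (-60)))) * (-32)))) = 276480/8534833 = 0.03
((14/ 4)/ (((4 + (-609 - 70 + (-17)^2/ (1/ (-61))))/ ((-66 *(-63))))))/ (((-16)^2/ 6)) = -3969/212992 = -0.02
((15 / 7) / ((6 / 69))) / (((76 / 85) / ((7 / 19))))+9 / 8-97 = -85.72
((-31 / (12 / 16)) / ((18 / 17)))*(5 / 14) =-2635/189 = -13.94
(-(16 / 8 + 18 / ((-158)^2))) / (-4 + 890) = -24973/11059052 = 0.00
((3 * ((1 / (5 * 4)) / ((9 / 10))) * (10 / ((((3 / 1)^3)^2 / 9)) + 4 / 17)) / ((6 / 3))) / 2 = 247/16524 = 0.01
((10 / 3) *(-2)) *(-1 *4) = 80/3 = 26.67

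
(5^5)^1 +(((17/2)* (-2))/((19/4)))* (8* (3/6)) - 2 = 59065/19 = 3108.68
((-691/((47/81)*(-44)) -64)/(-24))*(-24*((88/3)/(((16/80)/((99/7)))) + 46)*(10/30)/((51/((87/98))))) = -454.39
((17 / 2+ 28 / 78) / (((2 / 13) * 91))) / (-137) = -691/149604 = 0.00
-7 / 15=-0.47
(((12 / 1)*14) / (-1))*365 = -61320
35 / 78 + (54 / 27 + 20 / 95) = 2.66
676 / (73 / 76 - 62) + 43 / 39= -1804187/180921 = -9.97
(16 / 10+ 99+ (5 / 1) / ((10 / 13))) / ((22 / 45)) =9639/44 = 219.07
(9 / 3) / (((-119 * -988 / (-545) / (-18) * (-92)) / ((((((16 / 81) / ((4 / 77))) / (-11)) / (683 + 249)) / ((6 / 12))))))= 545/270029292 = 0.00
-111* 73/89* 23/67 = -186369/5963 = -31.25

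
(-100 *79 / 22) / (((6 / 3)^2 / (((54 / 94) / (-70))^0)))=-1975/22 = -89.77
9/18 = 1/2 = 0.50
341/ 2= 170.50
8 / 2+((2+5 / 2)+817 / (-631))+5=15403/1262 = 12.21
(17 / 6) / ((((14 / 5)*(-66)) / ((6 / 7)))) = -0.01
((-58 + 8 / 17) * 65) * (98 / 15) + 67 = -414185/17 = -24363.82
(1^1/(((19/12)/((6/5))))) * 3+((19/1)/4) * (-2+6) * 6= 11046/95 = 116.27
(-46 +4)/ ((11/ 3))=-126/11 = -11.45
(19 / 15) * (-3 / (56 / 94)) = -893/140 = -6.38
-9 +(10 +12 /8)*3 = 51/2 = 25.50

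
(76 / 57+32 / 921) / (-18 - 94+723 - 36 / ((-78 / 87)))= 1092/519751 = 0.00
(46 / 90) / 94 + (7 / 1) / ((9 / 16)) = 12.45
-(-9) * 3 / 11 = 27/11 = 2.45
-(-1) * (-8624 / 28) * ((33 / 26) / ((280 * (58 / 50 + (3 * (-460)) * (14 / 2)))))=1815/12556492 = 0.00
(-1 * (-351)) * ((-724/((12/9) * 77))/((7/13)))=-4596.86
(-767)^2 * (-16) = -9412624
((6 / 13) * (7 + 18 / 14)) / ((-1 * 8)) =-87/182 = -0.48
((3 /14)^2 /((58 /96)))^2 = 11664/2019241 = 0.01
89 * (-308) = -27412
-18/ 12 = -3/2 = -1.50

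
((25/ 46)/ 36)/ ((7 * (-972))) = -25/11267424 = 0.00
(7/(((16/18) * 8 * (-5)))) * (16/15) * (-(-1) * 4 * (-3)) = 63/25 = 2.52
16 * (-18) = -288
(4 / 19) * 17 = 68/19 = 3.58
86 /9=9.56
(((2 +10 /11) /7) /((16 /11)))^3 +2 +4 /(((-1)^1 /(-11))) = 15786/343 = 46.02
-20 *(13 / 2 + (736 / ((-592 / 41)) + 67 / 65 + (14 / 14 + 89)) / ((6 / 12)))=-833242/481 = -1732.31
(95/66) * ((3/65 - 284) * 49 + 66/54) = -77318809/3861 = -20025.59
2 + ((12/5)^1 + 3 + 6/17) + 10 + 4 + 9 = 2614/85 = 30.75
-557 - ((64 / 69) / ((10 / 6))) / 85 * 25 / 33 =-7187035/12903 = -557.00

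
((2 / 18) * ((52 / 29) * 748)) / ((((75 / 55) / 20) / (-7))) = -11979968/783 = -15300.09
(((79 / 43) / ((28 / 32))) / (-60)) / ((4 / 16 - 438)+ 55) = 632/6912465 = 0.00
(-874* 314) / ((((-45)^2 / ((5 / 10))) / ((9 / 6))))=-101.64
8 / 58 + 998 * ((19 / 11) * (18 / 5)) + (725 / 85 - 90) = 166063453/27115 = 6124.41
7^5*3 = 50421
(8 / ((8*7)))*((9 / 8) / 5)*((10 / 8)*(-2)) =-0.08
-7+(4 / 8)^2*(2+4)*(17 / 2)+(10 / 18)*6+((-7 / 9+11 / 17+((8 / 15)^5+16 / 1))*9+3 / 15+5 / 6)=879722599/5737500 = 153.33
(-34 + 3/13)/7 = -439/91 = -4.82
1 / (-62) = -1/62 = -0.02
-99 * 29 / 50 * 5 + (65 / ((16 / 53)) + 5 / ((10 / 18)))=-62.79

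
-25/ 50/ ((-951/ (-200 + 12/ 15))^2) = -0.02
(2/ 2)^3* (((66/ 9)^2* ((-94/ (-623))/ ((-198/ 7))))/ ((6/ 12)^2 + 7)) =-8272/209061 = -0.04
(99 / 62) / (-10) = -99/620 = -0.16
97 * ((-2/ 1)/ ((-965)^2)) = -194/931225 = 0.00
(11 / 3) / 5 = 11/15 = 0.73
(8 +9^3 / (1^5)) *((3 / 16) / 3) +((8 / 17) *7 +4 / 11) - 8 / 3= 422353/8976 = 47.05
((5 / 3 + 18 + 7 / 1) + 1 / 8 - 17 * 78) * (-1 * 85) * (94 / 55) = 24913619/132 = 188739.54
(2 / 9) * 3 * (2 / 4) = 1/3 = 0.33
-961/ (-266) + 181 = 49107/266 = 184.61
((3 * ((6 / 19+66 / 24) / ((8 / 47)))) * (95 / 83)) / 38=164265/100928 = 1.63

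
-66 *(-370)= 24420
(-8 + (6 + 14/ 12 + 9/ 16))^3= -2197/110592 = -0.02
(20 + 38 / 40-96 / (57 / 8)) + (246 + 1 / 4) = 24104/95 = 253.73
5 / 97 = 0.05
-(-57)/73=57/73 = 0.78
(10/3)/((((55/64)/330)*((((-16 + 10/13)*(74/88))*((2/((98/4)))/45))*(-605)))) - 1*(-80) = 765840/4477 = 171.06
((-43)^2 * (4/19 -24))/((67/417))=-348506916/1273 = -273768.20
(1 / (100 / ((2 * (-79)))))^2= 6241/2500 = 2.50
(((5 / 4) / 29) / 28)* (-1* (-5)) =25/3248 = 0.01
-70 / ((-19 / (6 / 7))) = 60/19 = 3.16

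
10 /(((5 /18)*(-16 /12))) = -27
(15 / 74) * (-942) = -7065/37 = -190.95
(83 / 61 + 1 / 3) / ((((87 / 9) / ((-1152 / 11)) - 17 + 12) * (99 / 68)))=-2698240/11808929 = -0.23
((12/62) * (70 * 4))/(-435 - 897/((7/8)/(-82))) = 3920/6048999 = 0.00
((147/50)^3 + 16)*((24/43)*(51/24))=264002673/5375000 = 49.12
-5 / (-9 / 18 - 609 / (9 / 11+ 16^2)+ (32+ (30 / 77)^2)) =-167494250/980862033 = -0.17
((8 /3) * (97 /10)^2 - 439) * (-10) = 28214/15 = 1880.93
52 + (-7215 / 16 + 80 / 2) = -5743/16 = -358.94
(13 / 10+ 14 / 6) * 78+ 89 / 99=284.30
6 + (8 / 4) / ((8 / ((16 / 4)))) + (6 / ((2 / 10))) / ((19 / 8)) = 373/19 = 19.63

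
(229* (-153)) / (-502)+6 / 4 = 17895/251 = 71.29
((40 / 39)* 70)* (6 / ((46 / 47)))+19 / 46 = 263447/598 = 440.55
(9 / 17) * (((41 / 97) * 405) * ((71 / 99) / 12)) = 392985/72556 = 5.42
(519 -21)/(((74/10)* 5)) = 498/37 = 13.46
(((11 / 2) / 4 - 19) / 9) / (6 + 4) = -47/240 = -0.20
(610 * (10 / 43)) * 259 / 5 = 315980/43 = 7348.37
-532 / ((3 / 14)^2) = -104272/9 = -11585.78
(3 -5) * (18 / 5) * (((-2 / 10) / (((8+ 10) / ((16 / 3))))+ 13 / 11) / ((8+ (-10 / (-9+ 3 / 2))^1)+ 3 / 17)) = -113356/133375 = -0.85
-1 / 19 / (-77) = 1/1463 = 0.00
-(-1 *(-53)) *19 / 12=-1007/12 = -83.92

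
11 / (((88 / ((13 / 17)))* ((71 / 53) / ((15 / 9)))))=3445/28968 = 0.12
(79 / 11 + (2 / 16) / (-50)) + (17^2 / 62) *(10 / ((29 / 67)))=454384511/3955600 = 114.87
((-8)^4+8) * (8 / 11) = 32832/11 = 2984.73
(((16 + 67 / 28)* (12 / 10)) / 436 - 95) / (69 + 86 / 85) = -49263535/36324904 = -1.36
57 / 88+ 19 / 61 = 5149/5368 = 0.96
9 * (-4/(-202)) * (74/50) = 666/2525 = 0.26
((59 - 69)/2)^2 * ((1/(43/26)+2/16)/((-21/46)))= -144325/3612 = -39.96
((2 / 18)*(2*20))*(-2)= -80/9 = -8.89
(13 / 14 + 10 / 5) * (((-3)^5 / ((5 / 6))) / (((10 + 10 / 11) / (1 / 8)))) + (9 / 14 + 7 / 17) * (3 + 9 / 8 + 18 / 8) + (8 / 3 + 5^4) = 2998103/4800 = 624.60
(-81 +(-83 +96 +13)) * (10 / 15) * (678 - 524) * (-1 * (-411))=-2320780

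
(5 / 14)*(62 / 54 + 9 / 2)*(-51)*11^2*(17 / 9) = -53327725/2268 = -23513.11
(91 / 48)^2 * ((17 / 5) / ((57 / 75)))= 703885/43776 = 16.08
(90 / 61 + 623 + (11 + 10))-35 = 37239/61 = 610.48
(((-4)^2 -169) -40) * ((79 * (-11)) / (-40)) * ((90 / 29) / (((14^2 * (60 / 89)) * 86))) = -44780439/39105920 = -1.15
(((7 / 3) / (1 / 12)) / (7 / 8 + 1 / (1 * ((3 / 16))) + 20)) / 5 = 672/3145 = 0.21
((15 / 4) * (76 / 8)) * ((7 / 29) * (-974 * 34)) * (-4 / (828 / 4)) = 11011070/2001 = 5502.78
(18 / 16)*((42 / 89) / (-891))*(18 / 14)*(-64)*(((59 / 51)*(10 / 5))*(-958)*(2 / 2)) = -1808704/16643 = -108.68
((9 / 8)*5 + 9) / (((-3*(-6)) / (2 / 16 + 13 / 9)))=1469/1152 = 1.28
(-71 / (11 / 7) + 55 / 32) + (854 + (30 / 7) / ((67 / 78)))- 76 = 739.53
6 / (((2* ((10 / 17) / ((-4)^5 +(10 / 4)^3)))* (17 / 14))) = -169407/40 = -4235.18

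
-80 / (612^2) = -5/23409 = 0.00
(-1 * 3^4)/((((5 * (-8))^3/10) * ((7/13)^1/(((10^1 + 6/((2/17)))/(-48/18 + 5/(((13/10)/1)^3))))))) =-423359703/115404800 = -3.67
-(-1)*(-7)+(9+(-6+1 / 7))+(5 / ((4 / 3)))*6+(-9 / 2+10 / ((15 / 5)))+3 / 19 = 7036/399 = 17.63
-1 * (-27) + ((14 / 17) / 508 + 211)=238.00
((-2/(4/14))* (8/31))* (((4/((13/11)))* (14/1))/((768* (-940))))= 539/4545840 = 0.00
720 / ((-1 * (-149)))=720/149 = 4.83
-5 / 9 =-0.56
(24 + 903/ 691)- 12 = 9195/691 = 13.31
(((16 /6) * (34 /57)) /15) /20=0.01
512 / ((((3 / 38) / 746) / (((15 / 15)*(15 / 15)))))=4838058.67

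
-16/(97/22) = -3.63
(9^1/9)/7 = 1/7 = 0.14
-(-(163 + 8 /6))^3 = 119823157/27 = 4437894.70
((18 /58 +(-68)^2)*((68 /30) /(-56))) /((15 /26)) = -5927441/18270 = -324.44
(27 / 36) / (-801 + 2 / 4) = -3/3202 = 0.00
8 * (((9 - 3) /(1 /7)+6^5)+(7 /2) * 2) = 62600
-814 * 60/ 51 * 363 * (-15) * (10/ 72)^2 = 30779375/306 = 100586.19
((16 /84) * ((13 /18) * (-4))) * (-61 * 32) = 203008/189 = 1074.12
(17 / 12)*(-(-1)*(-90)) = -255/2 = -127.50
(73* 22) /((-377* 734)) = -803/138359 = -0.01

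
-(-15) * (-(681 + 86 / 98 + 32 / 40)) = -501768/49 = -10240.16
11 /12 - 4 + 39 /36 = -2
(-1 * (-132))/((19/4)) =528/19 = 27.79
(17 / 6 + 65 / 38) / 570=259/32490 = 0.01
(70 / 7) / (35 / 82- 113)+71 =654581/9231 = 70.91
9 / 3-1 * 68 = -65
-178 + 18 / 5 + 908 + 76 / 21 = 77408/105 = 737.22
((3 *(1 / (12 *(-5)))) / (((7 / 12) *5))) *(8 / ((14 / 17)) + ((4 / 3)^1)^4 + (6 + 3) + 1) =-2594/6615 = -0.39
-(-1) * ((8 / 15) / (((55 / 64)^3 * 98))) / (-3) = -1048576/366856875 = 0.00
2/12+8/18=11/18 = 0.61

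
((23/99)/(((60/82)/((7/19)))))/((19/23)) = 151823/1072170 = 0.14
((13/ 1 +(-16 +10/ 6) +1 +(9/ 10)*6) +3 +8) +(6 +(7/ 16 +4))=6361/240 = 26.50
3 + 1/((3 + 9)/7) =43/12 = 3.58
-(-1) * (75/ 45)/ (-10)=-1/6 = -0.17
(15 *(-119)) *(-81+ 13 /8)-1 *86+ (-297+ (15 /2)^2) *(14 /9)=141223.88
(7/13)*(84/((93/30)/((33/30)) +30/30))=154/13 = 11.85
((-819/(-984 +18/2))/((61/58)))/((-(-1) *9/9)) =1218/1525 = 0.80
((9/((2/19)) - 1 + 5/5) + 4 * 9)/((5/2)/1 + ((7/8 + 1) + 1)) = 972/43 = 22.60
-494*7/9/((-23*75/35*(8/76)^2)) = 4369183/6210 = 703.57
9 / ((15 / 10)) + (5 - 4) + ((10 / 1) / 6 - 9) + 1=2/3 = 0.67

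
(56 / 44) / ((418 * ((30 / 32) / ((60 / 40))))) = 56/11495 = 0.00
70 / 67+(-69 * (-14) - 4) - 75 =59499/67 = 888.04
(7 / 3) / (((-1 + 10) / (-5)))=-35/27 = -1.30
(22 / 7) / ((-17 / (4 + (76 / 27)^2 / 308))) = -451952/607257 = -0.74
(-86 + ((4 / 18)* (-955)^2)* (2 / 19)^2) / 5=7016786/16245 = 431.94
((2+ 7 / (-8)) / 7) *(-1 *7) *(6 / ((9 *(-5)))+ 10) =-111/10 = -11.10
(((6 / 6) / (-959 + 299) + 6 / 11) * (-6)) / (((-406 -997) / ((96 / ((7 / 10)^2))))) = 344640/756217 = 0.46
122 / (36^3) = 61/23328 = 0.00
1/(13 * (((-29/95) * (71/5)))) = -475/26767 = -0.02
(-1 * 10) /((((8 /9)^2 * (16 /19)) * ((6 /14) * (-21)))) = 1.67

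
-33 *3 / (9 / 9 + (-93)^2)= -99/8650 = -0.01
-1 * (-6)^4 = -1296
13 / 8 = 1.62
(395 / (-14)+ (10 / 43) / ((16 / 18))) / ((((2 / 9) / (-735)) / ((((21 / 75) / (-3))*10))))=-14841855/172 = -86289.85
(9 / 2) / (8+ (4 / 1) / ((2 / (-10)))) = -3/8 = -0.38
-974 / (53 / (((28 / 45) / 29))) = -27272/69165 = -0.39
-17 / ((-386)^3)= 17/57512456 = 0.00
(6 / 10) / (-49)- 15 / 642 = -1867/52430 = -0.04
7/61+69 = 4216/61 = 69.11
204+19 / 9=1855/9 = 206.11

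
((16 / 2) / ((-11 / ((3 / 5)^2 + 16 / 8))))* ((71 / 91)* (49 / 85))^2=-0.35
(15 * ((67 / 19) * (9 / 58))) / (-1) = -8.21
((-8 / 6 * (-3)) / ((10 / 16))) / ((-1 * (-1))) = 32/5 = 6.40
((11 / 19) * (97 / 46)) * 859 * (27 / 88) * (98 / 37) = 110236329/129352 = 852.22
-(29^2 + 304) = -1145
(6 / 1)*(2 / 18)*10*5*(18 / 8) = 75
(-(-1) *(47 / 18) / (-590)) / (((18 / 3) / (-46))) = 0.03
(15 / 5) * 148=444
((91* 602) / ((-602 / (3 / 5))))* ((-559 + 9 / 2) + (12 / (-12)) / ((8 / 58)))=613431/20 = 30671.55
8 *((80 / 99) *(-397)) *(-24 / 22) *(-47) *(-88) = 382136320/33 = 11579888.48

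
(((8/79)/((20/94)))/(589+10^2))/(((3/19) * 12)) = 893/2449395 = 0.00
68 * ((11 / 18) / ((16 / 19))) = 3553/72 = 49.35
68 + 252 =320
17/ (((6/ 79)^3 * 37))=8381663/7992 = 1048.76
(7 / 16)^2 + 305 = 78129/256 = 305.19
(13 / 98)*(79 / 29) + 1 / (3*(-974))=0.36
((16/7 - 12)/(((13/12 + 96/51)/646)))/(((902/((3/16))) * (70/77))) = -840123/1736350 = -0.48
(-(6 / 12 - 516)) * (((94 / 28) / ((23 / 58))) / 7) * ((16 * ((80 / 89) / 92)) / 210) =22484048/48446349 = 0.46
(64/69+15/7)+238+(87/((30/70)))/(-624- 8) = 73490135/305256 = 240.75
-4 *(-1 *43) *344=59168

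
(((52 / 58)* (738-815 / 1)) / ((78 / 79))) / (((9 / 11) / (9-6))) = -66913/261 = -256.37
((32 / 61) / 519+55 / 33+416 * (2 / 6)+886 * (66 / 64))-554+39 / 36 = 84610607/168848 = 501.11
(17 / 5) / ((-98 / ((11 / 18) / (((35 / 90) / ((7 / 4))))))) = -187/1960 = -0.10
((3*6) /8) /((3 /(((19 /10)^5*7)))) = 51998079/400000 = 130.00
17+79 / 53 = 980/53 = 18.49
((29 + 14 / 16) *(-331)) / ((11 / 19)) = -1503071/88 = -17080.35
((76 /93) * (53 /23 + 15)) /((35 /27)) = 10.91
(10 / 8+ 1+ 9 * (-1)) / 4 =-27/16 = -1.69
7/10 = 0.70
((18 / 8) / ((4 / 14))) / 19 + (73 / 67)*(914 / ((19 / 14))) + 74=8230701/10184 = 808.20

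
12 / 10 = 6/5 = 1.20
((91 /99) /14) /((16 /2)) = 13/1584 = 0.01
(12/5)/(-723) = -4/1205 = 0.00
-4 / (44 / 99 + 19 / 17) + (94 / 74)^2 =-309877/327191 = -0.95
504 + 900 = 1404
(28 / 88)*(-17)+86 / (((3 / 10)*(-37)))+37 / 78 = -67103/5291 = -12.68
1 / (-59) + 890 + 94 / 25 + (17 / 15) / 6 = 23733893/26550 = 893.93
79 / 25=3.16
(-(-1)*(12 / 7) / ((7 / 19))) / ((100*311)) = 57/380975 = 0.00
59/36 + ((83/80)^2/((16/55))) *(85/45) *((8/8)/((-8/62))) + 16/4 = -48.53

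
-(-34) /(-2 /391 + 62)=6647/12120 = 0.55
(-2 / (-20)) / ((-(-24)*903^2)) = 1/195698160 = 0.00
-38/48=-19/24 = -0.79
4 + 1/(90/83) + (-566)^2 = 28832483/90 = 320360.92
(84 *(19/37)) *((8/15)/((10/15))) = 6384/185 = 34.51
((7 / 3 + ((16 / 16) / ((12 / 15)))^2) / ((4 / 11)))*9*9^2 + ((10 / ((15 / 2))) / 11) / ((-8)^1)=16495051/2112 = 7810.16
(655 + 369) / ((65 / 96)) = 98304/65 = 1512.37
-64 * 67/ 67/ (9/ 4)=-256/9 = -28.44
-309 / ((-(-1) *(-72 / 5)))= 21.46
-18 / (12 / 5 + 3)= -10/3 = -3.33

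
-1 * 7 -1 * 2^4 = -23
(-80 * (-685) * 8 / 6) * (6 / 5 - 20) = -1373653.33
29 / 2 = 14.50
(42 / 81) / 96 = 7/1296 = 0.01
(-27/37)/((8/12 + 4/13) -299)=1053/430051 = 0.00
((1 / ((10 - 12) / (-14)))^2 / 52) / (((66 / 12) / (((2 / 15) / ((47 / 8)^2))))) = 3136/4738305 = 0.00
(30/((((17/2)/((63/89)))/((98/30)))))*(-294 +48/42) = -2390.09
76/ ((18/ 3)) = 12.67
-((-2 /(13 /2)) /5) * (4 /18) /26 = 4/7605 = 0.00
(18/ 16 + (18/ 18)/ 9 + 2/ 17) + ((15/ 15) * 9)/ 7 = 22615/8568 = 2.64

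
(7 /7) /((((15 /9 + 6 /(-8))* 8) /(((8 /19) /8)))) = 3/418 = 0.01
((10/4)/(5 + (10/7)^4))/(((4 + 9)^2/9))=2401/165282 = 0.01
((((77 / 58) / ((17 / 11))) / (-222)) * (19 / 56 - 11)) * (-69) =-1661451/583712 = -2.85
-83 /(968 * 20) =-83/19360 = 0.00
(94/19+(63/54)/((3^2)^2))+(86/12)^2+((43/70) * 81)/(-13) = 441115783/8402940 = 52.50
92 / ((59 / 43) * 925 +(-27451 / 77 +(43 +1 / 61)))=9290666/96511433 = 0.10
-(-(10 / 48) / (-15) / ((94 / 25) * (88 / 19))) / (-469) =475/279328896 = 0.00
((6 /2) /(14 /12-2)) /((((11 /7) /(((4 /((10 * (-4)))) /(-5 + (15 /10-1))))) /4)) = -56/275 = -0.20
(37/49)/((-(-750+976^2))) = -37/46639474 = 0.00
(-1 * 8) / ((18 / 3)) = -4/3 = -1.33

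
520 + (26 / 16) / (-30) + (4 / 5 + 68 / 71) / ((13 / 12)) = 1777505/3408 = 521.57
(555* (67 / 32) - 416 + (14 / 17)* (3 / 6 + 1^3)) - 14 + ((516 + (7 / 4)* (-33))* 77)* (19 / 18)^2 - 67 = 587241001/14688 = 39981.00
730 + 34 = 764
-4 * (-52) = 208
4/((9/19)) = 76/9 = 8.44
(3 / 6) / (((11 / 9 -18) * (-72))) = 1/2416 = 0.00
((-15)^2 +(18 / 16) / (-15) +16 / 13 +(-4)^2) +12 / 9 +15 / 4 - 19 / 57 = 128391/520 = 246.91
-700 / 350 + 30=28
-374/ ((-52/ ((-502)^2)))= 23562374/13 = 1812490.31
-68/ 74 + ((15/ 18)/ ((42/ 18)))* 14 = 151/37 = 4.08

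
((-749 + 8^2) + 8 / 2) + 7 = -674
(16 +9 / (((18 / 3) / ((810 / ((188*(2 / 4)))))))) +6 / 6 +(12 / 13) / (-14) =255419/8554 = 29.86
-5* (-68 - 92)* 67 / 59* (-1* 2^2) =-214400/59 = -3633.90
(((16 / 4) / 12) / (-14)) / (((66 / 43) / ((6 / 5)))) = -43/2310 = -0.02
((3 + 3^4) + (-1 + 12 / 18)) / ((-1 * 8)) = -251/24 = -10.46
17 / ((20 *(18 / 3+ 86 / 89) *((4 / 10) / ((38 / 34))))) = 1691/4960 = 0.34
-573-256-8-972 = -1809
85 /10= 17/2 = 8.50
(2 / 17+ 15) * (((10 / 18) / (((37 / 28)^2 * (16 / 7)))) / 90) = 88151/3770226 = 0.02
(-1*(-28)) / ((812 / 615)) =615/29 = 21.21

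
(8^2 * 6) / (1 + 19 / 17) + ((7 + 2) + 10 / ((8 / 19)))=2569/12 = 214.08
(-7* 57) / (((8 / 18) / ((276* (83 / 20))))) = -20565657/20 = -1028282.85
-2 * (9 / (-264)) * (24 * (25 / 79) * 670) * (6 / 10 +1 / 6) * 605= 12713250/79 = 160927.22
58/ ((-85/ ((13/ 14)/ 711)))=-377/423045 = 0.00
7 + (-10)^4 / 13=10091/13 = 776.23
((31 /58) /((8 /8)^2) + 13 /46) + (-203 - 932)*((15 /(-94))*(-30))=-170309510/31349 = -5432.69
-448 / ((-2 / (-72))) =-16128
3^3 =27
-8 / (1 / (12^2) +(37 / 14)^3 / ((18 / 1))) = -98784/12749 = -7.75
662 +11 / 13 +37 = 9098/13 = 699.85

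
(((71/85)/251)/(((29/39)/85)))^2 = 7667361/52983841 = 0.14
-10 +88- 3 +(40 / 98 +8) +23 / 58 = 83.80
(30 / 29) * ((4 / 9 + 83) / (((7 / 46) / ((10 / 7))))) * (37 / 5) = 25564040/4263 = 5996.73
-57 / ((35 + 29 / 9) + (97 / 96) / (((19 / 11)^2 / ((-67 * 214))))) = 2963088/250440715 = 0.01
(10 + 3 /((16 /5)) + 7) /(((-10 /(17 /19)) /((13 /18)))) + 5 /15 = -45187/54720 = -0.83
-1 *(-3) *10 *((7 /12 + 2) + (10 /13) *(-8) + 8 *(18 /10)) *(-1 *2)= -8447/13 = -649.77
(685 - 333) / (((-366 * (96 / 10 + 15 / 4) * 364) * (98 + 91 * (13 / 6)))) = -160/238620837 = 0.00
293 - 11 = 282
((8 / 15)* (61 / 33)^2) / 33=29768/539055 = 0.06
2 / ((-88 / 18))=-9/22 = -0.41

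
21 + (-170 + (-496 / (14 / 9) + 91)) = -2638/7 = -376.86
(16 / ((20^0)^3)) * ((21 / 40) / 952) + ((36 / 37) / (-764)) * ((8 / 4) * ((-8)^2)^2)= -25046319/2402780 = -10.42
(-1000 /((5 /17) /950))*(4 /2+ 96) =-316540000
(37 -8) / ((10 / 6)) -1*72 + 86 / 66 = -8794/165 = -53.30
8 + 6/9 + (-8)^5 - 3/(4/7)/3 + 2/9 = -1179391/36 = -32760.86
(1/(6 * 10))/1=1/60 = 0.02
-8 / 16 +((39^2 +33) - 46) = 1507.50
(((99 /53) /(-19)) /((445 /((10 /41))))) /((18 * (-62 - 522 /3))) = 11/867192148 = 0.00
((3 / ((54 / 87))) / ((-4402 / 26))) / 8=-377/105648 = 0.00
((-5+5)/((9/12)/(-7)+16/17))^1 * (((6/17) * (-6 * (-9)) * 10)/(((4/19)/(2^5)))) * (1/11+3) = 0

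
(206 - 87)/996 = 119/996 = 0.12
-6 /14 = -3/7 = -0.43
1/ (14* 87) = 1/1218 = 0.00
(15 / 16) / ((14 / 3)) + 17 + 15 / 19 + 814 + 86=3906967/4256 = 917.99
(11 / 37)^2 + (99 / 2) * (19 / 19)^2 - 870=-2246287/2738 = -820.41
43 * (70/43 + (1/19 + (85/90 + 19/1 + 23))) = 656255/342 = 1918.87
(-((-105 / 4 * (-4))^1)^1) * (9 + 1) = -1050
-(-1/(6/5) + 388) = -2323/6 = -387.17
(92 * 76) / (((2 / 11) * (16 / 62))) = 149017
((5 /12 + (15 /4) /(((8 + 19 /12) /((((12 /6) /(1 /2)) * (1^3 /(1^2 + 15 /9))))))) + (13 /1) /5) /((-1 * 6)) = -4973/8280 = -0.60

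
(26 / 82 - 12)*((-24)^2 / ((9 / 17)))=-521152/41 = -12711.02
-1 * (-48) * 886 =42528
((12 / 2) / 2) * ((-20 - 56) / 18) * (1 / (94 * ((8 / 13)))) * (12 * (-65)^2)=-1043575/94 = -11101.86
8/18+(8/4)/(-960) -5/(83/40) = -1.97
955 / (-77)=-955/77 = -12.40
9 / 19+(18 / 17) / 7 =1413/2261 = 0.62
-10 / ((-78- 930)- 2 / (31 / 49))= 155/15673 = 0.01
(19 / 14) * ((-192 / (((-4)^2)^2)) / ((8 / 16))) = -57/28 = -2.04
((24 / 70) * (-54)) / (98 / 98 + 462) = -648/16205 = -0.04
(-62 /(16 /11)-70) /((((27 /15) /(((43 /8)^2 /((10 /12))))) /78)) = -21657337/128 = -169197.95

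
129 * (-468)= -60372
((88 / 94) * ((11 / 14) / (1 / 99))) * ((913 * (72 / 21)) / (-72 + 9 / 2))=-38886496/11515 = -3377.03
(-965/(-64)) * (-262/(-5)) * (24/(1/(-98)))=-3716601/2 = -1858300.50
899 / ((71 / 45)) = 40455/71 = 569.79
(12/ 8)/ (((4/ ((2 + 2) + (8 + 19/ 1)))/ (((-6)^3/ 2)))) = -2511/2 = -1255.50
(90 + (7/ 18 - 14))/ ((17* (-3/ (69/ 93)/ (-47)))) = 1486375/28458 = 52.23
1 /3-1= -0.67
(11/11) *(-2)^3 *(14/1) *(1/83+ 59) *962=-6358194.12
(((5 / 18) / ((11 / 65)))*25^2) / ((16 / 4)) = 203125/792 = 256.47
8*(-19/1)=-152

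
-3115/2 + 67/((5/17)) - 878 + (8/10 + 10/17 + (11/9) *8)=-2196.53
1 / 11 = 0.09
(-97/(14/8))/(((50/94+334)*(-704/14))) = 4559/1383624 = 0.00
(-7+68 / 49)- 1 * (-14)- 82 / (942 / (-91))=376400/23079 = 16.31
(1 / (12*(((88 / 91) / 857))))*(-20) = -389935/264 = -1477.03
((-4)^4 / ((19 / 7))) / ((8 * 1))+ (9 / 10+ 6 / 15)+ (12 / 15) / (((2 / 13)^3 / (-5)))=-103114/95 = -1085.41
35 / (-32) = -1.09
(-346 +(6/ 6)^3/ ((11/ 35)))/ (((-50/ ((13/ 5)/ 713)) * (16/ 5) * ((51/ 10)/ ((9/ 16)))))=147069/170663680 = 0.00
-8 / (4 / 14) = -28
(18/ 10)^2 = 81/25 = 3.24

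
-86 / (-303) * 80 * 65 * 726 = 108222400/101 = 1071508.91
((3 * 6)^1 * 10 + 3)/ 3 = 61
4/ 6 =2/3 = 0.67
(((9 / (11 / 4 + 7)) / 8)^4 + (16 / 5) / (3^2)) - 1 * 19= -383399219/20563920 = -18.64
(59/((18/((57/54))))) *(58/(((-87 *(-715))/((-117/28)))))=-1121/83160 = -0.01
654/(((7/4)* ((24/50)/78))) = 425100/7 = 60728.57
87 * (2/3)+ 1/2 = 58.50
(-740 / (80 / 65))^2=5784025/16 = 361501.56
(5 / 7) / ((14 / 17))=85/98 = 0.87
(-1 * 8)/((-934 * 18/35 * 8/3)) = 0.01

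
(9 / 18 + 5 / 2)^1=3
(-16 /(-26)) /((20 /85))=34/13 = 2.62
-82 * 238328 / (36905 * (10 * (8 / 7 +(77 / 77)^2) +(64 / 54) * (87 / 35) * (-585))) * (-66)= -58628688/2855105 = -20.53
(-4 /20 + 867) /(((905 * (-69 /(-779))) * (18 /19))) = 32073767/2810025 = 11.41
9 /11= 0.82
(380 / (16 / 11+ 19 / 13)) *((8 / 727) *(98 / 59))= 42602560/17886381 = 2.38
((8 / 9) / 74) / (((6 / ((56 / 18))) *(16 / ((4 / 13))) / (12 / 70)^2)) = 8/2272725 = 0.00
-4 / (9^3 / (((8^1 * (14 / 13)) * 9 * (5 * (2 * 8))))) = -35840/1053 = -34.04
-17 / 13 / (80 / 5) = -17/208 = -0.08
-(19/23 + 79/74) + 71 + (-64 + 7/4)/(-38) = 9150943/129352 = 70.74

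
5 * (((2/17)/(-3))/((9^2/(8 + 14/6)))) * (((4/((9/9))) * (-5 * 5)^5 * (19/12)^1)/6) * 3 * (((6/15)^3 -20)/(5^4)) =-917367500/37179 = -24674.35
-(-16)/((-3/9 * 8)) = -6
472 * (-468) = -220896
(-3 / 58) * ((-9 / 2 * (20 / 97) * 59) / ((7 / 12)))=4.85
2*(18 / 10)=18/5 = 3.60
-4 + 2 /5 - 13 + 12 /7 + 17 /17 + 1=-451/35 = -12.89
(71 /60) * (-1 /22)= -71/1320 = -0.05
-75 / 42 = -25/14 = -1.79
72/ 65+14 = 15.11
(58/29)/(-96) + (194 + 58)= 12095/48 = 251.98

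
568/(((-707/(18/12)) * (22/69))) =-29394/7777 = -3.78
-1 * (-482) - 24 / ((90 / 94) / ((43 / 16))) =12439/30 = 414.63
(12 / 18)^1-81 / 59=-125/177 = -0.71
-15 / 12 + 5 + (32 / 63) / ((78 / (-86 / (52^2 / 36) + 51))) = 2255909/553644 = 4.07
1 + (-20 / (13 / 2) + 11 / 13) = -16/13 = -1.23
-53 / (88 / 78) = -2067/44 = -46.98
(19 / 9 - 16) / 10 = -25/18 = -1.39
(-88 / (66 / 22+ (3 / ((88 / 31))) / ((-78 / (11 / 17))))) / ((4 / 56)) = -622336/1511 = -411.87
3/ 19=0.16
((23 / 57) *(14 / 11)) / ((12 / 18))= 161/209 = 0.77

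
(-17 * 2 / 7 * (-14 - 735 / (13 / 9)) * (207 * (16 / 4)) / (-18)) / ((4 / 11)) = -4176271/13 = -321251.62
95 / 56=1.70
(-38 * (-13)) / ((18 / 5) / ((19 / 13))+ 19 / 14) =657020/5081 = 129.31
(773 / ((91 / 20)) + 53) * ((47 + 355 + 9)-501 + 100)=2228.90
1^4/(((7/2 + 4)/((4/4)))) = 0.13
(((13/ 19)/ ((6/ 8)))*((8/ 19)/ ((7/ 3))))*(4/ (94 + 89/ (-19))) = 1664/225701 = 0.01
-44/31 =-1.42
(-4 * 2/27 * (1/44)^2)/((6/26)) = -13/19602 = 0.00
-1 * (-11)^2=-121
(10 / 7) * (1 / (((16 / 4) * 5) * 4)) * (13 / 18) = 13/1008 = 0.01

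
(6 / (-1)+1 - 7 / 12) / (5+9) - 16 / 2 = -1411/168 = -8.40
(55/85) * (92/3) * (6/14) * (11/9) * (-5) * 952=-445280/9 = -49475.56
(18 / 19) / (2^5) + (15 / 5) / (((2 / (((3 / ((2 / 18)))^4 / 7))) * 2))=121168611/2128 = 56940.14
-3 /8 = -0.38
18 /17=1.06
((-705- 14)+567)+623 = 471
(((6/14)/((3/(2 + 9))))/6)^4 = 14641/3111696 = 0.00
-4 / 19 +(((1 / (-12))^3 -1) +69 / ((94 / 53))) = 58164451/1543104 = 37.69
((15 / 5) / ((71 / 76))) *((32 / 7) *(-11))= -80256/497 = -161.48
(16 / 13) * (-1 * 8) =-128/13 = -9.85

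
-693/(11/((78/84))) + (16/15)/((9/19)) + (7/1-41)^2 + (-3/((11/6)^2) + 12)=36291773/32670 = 1110.86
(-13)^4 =28561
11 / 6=1.83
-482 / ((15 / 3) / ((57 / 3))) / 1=-1831.60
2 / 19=0.11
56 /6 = 28/3 = 9.33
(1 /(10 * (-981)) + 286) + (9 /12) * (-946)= -2077268/4905 = -423.50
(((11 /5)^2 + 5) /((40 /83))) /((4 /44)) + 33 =128799/500 = 257.60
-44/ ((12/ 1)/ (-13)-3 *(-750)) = -26/1329 = -0.02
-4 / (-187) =4/187 = 0.02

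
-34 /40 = -17/20 = -0.85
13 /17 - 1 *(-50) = 863/17 = 50.76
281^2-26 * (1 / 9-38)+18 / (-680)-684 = 242541979/3060 = 79262.08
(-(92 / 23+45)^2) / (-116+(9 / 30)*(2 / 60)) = 34300/1657 = 20.70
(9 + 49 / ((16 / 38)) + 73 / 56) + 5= 3687/28 = 131.68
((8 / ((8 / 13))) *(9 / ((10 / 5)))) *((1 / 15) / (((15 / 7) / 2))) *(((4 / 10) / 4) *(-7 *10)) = -637/25 = -25.48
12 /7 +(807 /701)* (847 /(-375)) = -543401/613375 = -0.89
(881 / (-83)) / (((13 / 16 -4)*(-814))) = -7048/1722831 = 0.00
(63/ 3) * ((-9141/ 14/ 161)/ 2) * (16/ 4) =-27423/161 = -170.33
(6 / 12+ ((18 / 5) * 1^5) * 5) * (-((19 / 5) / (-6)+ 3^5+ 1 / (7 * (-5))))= -1882967/420 = -4483.25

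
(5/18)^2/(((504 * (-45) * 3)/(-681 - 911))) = 995/551124 = 0.00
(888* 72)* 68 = 4347648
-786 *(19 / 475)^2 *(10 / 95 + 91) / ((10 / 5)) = -680283/11875 = -57.29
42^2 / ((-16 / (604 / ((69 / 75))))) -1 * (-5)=-1664660/23 = -72376.52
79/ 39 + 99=3940/39 = 101.03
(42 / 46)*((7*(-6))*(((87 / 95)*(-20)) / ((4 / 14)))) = 1074276/437 = 2458.30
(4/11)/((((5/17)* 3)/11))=68/15 = 4.53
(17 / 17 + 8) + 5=14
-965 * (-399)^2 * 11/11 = -153628965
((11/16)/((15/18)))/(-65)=-33/2600 = -0.01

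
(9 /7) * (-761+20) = -6669/7 = -952.71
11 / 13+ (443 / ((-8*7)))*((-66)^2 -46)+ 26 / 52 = -12410155/364 = -34093.83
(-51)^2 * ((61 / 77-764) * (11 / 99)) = -16983663/77 = -220567.05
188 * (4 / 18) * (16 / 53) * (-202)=-1215232/477 = -2547.66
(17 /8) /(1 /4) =17/2 = 8.50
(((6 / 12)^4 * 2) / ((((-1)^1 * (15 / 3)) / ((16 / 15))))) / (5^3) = -2/9375 = 0.00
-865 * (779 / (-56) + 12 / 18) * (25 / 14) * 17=817965625/2352 = 347774.50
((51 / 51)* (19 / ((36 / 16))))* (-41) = -3116/9 = -346.22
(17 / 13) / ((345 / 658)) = 11186/4485 = 2.49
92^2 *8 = 67712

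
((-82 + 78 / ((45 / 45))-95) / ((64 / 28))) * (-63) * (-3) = -130977/16 = -8186.06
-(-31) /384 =31/384 = 0.08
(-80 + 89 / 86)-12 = -7823/86 = -90.97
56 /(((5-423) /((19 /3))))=-28/33 = -0.85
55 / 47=1.17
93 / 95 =0.98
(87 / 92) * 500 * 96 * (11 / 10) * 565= 648846000/23 = 28210695.65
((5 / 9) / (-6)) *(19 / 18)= -95/972 = -0.10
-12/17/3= -4/17 = -0.24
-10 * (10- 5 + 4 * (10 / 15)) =-230/3 = -76.67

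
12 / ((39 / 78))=24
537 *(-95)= -51015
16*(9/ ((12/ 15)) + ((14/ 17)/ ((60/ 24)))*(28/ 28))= 15748/85 = 185.27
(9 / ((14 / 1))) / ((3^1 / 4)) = 6/7 = 0.86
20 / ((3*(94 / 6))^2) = 20/2209 = 0.01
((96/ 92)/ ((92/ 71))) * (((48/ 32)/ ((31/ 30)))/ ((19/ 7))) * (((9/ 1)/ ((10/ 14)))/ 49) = 34506/311581 = 0.11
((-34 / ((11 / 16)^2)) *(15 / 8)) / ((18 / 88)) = -21760/33 = -659.39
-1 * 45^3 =-91125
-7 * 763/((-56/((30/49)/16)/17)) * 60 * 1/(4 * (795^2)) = 1853/1258432 = 0.00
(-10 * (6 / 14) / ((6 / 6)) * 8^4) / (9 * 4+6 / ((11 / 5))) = -225280/497 = -453.28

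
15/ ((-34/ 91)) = -1365/34 = -40.15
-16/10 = -1.60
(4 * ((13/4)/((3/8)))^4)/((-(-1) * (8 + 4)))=456976/243 = 1880.56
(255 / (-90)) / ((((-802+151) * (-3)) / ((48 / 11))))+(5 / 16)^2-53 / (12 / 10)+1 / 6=-241482253/5499648 = -43.91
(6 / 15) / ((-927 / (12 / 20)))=-2/7725 = 0.00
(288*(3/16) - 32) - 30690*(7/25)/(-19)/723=518012/22895 = 22.63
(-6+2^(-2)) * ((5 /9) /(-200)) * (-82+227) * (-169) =-112723/288 = -391.40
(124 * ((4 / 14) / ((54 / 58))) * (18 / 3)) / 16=899/63 = 14.27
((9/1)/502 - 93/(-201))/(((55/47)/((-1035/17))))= -25.00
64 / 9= 7.11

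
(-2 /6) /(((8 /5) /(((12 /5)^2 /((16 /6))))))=-9/20 = -0.45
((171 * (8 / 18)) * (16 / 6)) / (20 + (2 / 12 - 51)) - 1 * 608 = -113696/185 = -614.57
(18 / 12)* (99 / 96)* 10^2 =2475/16 = 154.69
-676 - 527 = -1203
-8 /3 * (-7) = 56/3 = 18.67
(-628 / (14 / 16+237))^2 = 25240576/3621409 = 6.97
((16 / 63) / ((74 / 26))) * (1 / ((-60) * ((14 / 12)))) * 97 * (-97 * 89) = 1067.47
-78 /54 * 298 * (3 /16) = -1937/24 = -80.71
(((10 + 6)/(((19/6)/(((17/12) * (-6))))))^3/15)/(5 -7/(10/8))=60370944/6859 = 8801.71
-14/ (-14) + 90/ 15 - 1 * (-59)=66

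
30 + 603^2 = 363639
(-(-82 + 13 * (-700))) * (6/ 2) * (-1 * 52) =-1432392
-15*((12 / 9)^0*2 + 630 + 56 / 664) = -786945/83 = -9481.27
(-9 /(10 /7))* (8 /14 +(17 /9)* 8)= -494/5 = -98.80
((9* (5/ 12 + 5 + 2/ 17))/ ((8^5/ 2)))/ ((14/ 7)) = 3387/2228224 = 0.00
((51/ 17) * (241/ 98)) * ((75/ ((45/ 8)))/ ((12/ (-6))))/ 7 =-2410/343 = -7.03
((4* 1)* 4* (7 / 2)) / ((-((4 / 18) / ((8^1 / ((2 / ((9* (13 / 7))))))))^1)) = -16848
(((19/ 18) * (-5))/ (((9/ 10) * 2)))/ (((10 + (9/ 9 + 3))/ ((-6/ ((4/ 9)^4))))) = 115425/3584 = 32.21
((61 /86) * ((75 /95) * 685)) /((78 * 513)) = 208925/21794292 = 0.01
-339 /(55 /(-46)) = 15594/55 = 283.53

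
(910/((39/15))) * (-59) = -20650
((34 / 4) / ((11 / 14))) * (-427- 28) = -54145/11 = -4922.27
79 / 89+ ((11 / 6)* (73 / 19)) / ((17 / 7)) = 653371/172482 = 3.79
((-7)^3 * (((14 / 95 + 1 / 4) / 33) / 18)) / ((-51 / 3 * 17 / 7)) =362551/65233080 = 0.01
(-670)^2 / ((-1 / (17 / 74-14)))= 6181474.32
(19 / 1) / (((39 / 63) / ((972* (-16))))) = -6205248/13 = -477326.77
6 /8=3/4 = 0.75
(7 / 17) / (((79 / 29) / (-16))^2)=1507072/106097 = 14.20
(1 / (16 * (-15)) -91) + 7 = -20161/240 = -84.00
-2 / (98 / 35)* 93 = -465/7 = -66.43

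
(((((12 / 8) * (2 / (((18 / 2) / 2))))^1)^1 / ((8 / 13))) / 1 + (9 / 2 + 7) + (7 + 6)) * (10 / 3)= 1535/18 = 85.28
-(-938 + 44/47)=44042/47 = 937.06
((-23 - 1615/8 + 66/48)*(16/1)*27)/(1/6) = -579312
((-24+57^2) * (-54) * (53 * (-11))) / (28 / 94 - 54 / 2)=-3802298.13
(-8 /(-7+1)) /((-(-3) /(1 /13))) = 4/117 = 0.03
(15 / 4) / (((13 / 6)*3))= 0.58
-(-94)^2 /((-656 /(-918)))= -1013931/82 = -12365.01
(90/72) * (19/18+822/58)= 39745/2088 = 19.03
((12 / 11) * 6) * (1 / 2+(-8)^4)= 294948/11 = 26813.45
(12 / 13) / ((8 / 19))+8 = 265/26 = 10.19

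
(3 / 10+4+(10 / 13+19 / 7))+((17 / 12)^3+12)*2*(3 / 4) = 15750103/524160 = 30.05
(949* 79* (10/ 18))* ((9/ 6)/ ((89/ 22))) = 4123405/267 = 15443.46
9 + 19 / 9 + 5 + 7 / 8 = 1223/72 = 16.99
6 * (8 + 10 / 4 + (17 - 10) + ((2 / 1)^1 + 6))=153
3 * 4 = 12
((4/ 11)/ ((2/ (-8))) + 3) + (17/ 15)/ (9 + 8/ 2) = 3502/2145 = 1.63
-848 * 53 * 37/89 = -18684.58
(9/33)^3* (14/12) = 63/2662 = 0.02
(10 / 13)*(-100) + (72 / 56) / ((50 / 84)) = -24298/325 = -74.76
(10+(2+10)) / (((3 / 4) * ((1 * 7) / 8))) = 704/21 = 33.52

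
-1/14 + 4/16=5/28 = 0.18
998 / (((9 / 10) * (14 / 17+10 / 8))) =678640/1269 = 534.78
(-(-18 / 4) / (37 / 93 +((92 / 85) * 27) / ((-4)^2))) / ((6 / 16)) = 379440/70333 = 5.39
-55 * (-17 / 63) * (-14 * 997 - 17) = -13066625/63 = -207406.75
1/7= 0.14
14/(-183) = -14/183 = -0.08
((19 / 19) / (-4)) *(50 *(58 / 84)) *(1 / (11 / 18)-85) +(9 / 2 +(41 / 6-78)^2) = 1146163/198 = 5788.70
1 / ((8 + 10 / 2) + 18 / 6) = 0.06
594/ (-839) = -594/839 = -0.71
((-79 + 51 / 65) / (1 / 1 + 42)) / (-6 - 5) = 5084/30745 = 0.17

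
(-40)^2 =1600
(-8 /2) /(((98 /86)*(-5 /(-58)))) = -9976/245 = -40.72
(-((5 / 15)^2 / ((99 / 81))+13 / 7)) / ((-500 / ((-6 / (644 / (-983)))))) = 8847/247940 = 0.04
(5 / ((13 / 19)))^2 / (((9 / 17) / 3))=153425/507 = 302.61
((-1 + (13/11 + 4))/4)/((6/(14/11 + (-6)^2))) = 4715/726 = 6.49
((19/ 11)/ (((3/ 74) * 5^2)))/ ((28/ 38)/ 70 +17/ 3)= 13357/44495 = 0.30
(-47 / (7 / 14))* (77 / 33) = -658/3 = -219.33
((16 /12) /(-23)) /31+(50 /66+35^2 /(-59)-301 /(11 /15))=-199190487/462737 = -430.46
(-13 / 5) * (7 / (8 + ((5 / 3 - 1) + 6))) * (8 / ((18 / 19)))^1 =-1729/165 = -10.48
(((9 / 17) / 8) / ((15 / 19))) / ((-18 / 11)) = -209/4080 = -0.05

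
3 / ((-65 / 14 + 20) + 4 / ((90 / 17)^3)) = 1913625/9813133 = 0.20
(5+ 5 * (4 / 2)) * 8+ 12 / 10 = 606/5 = 121.20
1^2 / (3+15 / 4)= 4/27 = 0.15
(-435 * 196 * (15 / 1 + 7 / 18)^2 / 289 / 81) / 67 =-545159545/42346881 = -12.87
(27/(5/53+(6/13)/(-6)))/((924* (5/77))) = 2067/80 = 25.84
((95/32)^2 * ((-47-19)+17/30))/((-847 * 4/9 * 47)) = 10629645/326115328 = 0.03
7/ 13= 0.54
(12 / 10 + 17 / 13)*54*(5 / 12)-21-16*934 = -387623/26 = -14908.58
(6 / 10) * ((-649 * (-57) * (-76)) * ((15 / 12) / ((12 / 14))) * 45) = -221403105/2 = -110701552.50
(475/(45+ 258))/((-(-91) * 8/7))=475/31512 = 0.02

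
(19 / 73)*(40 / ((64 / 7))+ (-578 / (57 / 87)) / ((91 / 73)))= -9728493/53144 = -183.06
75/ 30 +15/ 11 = 85/22 = 3.86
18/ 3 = 6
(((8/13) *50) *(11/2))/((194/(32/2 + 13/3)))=67100/3783 = 17.74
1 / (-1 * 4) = -1/4 = -0.25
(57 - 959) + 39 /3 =-889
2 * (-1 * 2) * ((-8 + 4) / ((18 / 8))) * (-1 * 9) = -64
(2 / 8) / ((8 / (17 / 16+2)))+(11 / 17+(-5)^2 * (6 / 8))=19.49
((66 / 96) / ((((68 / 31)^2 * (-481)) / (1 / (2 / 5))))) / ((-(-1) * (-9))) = 52855/640553472 = 0.00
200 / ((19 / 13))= 2600/19 = 136.84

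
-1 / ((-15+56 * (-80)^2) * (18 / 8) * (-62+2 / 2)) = 4/196753365 = 0.00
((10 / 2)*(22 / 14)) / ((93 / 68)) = 3740/651 = 5.75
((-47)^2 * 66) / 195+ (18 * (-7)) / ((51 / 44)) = 706046/1105 = 638.96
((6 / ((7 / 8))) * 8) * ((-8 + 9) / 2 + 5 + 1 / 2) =2304/7 = 329.14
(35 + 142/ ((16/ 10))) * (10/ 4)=2475/8 = 309.38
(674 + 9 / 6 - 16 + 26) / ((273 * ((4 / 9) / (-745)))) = -3064185/728 = -4209.05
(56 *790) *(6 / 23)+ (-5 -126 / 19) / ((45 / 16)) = 226869872/19665 = 11536.73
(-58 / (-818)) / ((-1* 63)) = -29/25767 = 0.00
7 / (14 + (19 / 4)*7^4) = 4/6525 = 0.00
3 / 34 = 0.09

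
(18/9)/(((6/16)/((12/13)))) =4.92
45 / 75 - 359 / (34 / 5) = -8873/170 = -52.19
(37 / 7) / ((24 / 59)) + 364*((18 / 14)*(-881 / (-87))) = 23152555/4872 = 4752.17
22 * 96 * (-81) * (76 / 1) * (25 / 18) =-18057600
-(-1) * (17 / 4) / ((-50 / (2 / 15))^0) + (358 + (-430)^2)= 185262.25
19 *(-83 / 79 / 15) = -1577/1185 = -1.33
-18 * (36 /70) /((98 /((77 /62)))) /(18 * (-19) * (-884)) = -99/255131240 = 0.00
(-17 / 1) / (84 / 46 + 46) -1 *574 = -631791/1100 = -574.36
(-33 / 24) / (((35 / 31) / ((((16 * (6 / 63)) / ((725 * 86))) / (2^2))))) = -341/45827250 = 0.00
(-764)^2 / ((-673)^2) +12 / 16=3693571/1811716 = 2.04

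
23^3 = 12167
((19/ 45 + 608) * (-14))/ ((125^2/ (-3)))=383306/234375 = 1.64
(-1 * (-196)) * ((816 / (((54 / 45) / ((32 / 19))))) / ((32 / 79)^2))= 25993765/19 = 1368092.89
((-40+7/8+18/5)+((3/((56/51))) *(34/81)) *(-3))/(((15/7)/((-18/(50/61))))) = 1996591/5000 = 399.32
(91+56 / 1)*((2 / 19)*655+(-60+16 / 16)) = 27783/19 = 1462.26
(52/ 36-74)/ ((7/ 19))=-12407/63 = -196.94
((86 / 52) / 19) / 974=43/481156 = 0.00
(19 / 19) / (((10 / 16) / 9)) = 14.40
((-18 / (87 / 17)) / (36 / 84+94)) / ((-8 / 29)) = 357/2644 = 0.14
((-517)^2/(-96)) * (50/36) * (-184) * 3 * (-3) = -153691175/24 = -6403798.96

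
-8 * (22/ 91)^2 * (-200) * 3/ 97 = 2323200/803257 = 2.89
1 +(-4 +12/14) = -2.14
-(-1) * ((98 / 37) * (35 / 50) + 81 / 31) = 25618/5735 = 4.47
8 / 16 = 1/2 = 0.50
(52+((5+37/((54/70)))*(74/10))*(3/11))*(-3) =-1430/3 = -476.67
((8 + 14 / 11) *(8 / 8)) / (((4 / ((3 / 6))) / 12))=153/11 = 13.91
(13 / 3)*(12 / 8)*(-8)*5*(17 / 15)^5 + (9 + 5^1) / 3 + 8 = -71908814/151875 = -473.47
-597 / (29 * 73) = -0.28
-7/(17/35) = -245/17 = -14.41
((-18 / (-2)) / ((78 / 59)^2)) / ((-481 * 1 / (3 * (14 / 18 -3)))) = 17405/243867 = 0.07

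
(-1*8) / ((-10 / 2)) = 8/5 = 1.60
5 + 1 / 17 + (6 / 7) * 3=908/119 = 7.63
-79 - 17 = -96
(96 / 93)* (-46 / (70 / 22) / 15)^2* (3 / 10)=4096576/14240625 = 0.29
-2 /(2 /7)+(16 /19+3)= -60/19 = -3.16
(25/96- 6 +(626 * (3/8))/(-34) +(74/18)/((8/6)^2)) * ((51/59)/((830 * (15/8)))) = -16861/2938200 = -0.01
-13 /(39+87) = -13/126 = -0.10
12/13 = 0.92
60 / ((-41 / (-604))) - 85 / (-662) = 23994365/27142 = 884.03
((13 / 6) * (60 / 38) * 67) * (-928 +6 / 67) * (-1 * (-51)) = -10847028.95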